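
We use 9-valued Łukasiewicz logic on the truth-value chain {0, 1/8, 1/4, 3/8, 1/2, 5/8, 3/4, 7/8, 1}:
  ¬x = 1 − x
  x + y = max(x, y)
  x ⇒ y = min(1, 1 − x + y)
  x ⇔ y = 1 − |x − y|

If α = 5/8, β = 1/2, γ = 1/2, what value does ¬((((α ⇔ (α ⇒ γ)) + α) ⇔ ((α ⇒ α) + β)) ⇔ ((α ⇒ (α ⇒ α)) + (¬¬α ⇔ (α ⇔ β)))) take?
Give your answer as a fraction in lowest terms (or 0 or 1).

1/4

α ⇒ γ = 5/8 ⇒ 1/2 = 7/8
α ⇔ (α ⇒ γ) = 5/8 ⇔ 7/8 = 3/4
(α ⇔ (α ⇒ γ)) + α = 3/4 + 5/8 = 3/4
α ⇒ α = 5/8 ⇒ 5/8 = 1
(α ⇒ α) + β = 1 + 1/2 = 1
((α ⇔ (α ⇒ γ)) + α) ⇔ ((α ⇒ α) + β) = 3/4 ⇔ 1 = 3/4
α ⇒ α = 5/8 ⇒ 5/8 = 1
α ⇒ (α ⇒ α) = 5/8 ⇒ 1 = 1
¬α = ¬5/8 = 3/8
¬¬α = ¬3/8 = 5/8
α ⇔ β = 5/8 ⇔ 1/2 = 7/8
¬¬α ⇔ (α ⇔ β) = 5/8 ⇔ 7/8 = 3/4
(α ⇒ (α ⇒ α)) + (¬¬α ⇔ (α ⇔ β)) = 1 + 3/4 = 1
(((α ⇔ (α ⇒ γ)) + α) ⇔ ((α ⇒ α) + β)) ⇔ ((α ⇒ (α ⇒ α)) + (¬¬α ⇔ (α ⇔ β))) = 3/4 ⇔ 1 = 3/4
¬((((α ⇔ (α ⇒ γ)) + α) ⇔ ((α ⇒ α) + β)) ⇔ ((α ⇒ (α ⇒ α)) + (¬¬α ⇔ (α ⇔ β)))) = ¬3/4 = 1/4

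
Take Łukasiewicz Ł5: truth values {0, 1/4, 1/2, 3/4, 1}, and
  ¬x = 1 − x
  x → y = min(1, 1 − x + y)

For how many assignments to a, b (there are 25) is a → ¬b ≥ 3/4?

value 1: 15 assignments (counts)
value 3/4: 4 assignments (counts)
value 1/2: 3 assignments
value 1/4: 2 assignments
value 0: 1 assignment
So 19 of the 25 assignments meet the threshold.

19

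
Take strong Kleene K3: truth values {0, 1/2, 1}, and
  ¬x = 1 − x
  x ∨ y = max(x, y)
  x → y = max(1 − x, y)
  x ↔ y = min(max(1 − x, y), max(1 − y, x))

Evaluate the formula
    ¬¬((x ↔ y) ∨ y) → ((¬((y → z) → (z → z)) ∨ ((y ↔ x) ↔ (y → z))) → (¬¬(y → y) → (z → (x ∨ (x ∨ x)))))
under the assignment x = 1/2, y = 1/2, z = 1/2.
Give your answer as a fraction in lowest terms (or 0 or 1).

1/2

x ↔ y = 1/2 ↔ 1/2 = 1/2
(x ↔ y) ∨ y = 1/2 ∨ 1/2 = 1/2
¬((x ↔ y) ∨ y) = ¬1/2 = 1/2
¬¬((x ↔ y) ∨ y) = ¬1/2 = 1/2
y → z = 1/2 → 1/2 = 1/2
z → z = 1/2 → 1/2 = 1/2
(y → z) → (z → z) = 1/2 → 1/2 = 1/2
¬((y → z) → (z → z)) = ¬1/2 = 1/2
y ↔ x = 1/2 ↔ 1/2 = 1/2
y → z = 1/2 → 1/2 = 1/2
(y ↔ x) ↔ (y → z) = 1/2 ↔ 1/2 = 1/2
¬((y → z) → (z → z)) ∨ ((y ↔ x) ↔ (y → z)) = 1/2 ∨ 1/2 = 1/2
y → y = 1/2 → 1/2 = 1/2
¬(y → y) = ¬1/2 = 1/2
¬¬(y → y) = ¬1/2 = 1/2
x ∨ x = 1/2 ∨ 1/2 = 1/2
x ∨ (x ∨ x) = 1/2 ∨ 1/2 = 1/2
z → (x ∨ (x ∨ x)) = 1/2 → 1/2 = 1/2
¬¬(y → y) → (z → (x ∨ (x ∨ x))) = 1/2 → 1/2 = 1/2
(¬((y → z) → (z → z)) ∨ ((y ↔ x) ↔ (y → z))) → (¬¬(y → y) → (z → (x ∨ (x ∨ x)))) = 1/2 → 1/2 = 1/2
¬¬((x ↔ y) ∨ y) → ((¬((y → z) → (z → z)) ∨ ((y ↔ x) ↔ (y → z))) → (¬¬(y → y) → (z → (x ∨ (x ∨ x))))) = 1/2 → 1/2 = 1/2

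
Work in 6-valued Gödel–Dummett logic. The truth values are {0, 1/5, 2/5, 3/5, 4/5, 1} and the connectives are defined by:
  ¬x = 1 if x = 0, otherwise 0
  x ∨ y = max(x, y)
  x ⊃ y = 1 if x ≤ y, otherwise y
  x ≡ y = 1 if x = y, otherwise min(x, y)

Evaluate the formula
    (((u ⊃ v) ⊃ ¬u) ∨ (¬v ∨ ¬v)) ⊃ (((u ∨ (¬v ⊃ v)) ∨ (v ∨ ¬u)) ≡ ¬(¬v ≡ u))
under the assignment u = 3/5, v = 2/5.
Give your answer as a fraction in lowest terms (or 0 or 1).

u ⊃ v = 3/5 ⊃ 2/5 = 2/5
¬u = ¬3/5 = 0
(u ⊃ v) ⊃ ¬u = 2/5 ⊃ 0 = 0
¬v = ¬2/5 = 0
¬v = ¬2/5 = 0
¬v ∨ ¬v = 0 ∨ 0 = 0
((u ⊃ v) ⊃ ¬u) ∨ (¬v ∨ ¬v) = 0 ∨ 0 = 0
¬v = ¬2/5 = 0
¬v ⊃ v = 0 ⊃ 2/5 = 1
u ∨ (¬v ⊃ v) = 3/5 ∨ 1 = 1
¬u = ¬3/5 = 0
v ∨ ¬u = 2/5 ∨ 0 = 2/5
(u ∨ (¬v ⊃ v)) ∨ (v ∨ ¬u) = 1 ∨ 2/5 = 1
¬v = ¬2/5 = 0
¬v ≡ u = 0 ≡ 3/5 = 0
¬(¬v ≡ u) = ¬0 = 1
((u ∨ (¬v ⊃ v)) ∨ (v ∨ ¬u)) ≡ ¬(¬v ≡ u) = 1 ≡ 1 = 1
(((u ⊃ v) ⊃ ¬u) ∨ (¬v ∨ ¬v)) ⊃ (((u ∨ (¬v ⊃ v)) ∨ (v ∨ ¬u)) ≡ ¬(¬v ≡ u)) = 0 ⊃ 1 = 1

1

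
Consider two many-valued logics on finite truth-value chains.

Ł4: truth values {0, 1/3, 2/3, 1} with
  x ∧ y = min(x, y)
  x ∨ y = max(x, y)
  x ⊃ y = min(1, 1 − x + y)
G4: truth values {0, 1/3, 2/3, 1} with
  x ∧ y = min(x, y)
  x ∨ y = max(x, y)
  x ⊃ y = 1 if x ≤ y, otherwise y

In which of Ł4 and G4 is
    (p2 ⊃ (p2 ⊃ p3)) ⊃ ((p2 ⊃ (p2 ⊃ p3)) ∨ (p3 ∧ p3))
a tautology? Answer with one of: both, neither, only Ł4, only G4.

both

In Ł4: every assignment gives 1 — tautology.
In G4: every assignment gives 1 — tautology.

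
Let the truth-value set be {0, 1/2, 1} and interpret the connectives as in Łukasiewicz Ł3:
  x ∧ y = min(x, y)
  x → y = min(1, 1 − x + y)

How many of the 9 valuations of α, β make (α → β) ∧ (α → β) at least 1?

α = 0, β = 0 ↦ 1  ≥
α = 0, β = 1/2 ↦ 1  ≥
α = 0, β = 1 ↦ 1  ≥
α = 1/2, β = 0 ↦ 1/2  <
α = 1/2, β = 1/2 ↦ 1  ≥
α = 1/2, β = 1 ↦ 1  ≥
α = 1, β = 0 ↦ 0  <
α = 1, β = 1/2 ↦ 1/2  <
α = 1, β = 1 ↦ 1  ≥
So 6 of the 9 assignments meet the threshold.

6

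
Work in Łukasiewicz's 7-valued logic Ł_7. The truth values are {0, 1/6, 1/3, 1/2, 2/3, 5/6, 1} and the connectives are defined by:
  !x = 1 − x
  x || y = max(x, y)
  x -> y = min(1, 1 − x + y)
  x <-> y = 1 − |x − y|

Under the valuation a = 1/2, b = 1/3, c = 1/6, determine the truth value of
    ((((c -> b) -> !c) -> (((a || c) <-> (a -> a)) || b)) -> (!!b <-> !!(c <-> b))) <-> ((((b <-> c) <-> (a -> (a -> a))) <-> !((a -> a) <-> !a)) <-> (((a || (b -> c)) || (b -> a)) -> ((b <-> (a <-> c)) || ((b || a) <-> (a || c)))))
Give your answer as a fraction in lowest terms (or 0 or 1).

5/6

c -> b = 1/6 -> 1/3 = 1
!c = !1/6 = 5/6
(c -> b) -> !c = 1 -> 5/6 = 5/6
a || c = 1/2 || 1/6 = 1/2
a -> a = 1/2 -> 1/2 = 1
(a || c) <-> (a -> a) = 1/2 <-> 1 = 1/2
((a || c) <-> (a -> a)) || b = 1/2 || 1/3 = 1/2
((c -> b) -> !c) -> (((a || c) <-> (a -> a)) || b) = 5/6 -> 1/2 = 2/3
!b = !1/3 = 2/3
!!b = !2/3 = 1/3
c <-> b = 1/6 <-> 1/3 = 5/6
!(c <-> b) = !5/6 = 1/6
!!(c <-> b) = !1/6 = 5/6
!!b <-> !!(c <-> b) = 1/3 <-> 5/6 = 1/2
(((c -> b) -> !c) -> (((a || c) <-> (a -> a)) || b)) -> (!!b <-> !!(c <-> b)) = 2/3 -> 1/2 = 5/6
b <-> c = 1/3 <-> 1/6 = 5/6
a -> a = 1/2 -> 1/2 = 1
a -> (a -> a) = 1/2 -> 1 = 1
(b <-> c) <-> (a -> (a -> a)) = 5/6 <-> 1 = 5/6
a -> a = 1/2 -> 1/2 = 1
!a = !1/2 = 1/2
(a -> a) <-> !a = 1 <-> 1/2 = 1/2
!((a -> a) <-> !a) = !1/2 = 1/2
((b <-> c) <-> (a -> (a -> a))) <-> !((a -> a) <-> !a) = 5/6 <-> 1/2 = 2/3
b -> c = 1/3 -> 1/6 = 5/6
a || (b -> c) = 1/2 || 5/6 = 5/6
b -> a = 1/3 -> 1/2 = 1
(a || (b -> c)) || (b -> a) = 5/6 || 1 = 1
a <-> c = 1/2 <-> 1/6 = 2/3
b <-> (a <-> c) = 1/3 <-> 2/3 = 2/3
b || a = 1/3 || 1/2 = 1/2
a || c = 1/2 || 1/6 = 1/2
(b || a) <-> (a || c) = 1/2 <-> 1/2 = 1
(b <-> (a <-> c)) || ((b || a) <-> (a || c)) = 2/3 || 1 = 1
((a || (b -> c)) || (b -> a)) -> ((b <-> (a <-> c)) || ((b || a) <-> (a || c))) = 1 -> 1 = 1
(((b <-> c) <-> (a -> (a -> a))) <-> !((a -> a) <-> !a)) <-> (((a || (b -> c)) || (b -> a)) -> ((b <-> (a <-> c)) || ((b || a) <-> (a || c)))) = 2/3 <-> 1 = 2/3
((((c -> b) -> !c) -> (((a || c) <-> (a -> a)) || b)) -> (!!b <-> !!(c <-> b))) <-> ((((b <-> c) <-> (a -> (a -> a))) <-> !((a -> a) <-> !a)) <-> (((a || (b -> c)) || (b -> a)) -> ((b <-> (a <-> c)) || ((b || a) <-> (a || c))))) = 5/6 <-> 2/3 = 5/6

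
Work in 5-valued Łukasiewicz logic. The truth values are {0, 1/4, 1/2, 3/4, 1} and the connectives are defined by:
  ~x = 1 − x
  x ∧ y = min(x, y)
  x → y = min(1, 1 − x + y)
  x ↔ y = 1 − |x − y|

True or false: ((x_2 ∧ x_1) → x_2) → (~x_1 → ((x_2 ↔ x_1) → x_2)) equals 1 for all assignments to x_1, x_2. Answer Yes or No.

Counterexample: take x_1 = 0, x_2 = 0.
x_2 ∧ x_1 = 0 ∧ 0 = 0
(x_2 ∧ x_1) → x_2 = 0 → 0 = 1
~x_1 = ~0 = 1
x_2 ↔ x_1 = 0 ↔ 0 = 1
(x_2 ↔ x_1) → x_2 = 1 → 0 = 0
~x_1 → ((x_2 ↔ x_1) → x_2) = 1 → 0 = 0
((x_2 ∧ x_1) → x_2) → (~x_1 → ((x_2 ↔ x_1) → x_2)) = 1 → 0 = 0
This gives 0 ≠ 1.

No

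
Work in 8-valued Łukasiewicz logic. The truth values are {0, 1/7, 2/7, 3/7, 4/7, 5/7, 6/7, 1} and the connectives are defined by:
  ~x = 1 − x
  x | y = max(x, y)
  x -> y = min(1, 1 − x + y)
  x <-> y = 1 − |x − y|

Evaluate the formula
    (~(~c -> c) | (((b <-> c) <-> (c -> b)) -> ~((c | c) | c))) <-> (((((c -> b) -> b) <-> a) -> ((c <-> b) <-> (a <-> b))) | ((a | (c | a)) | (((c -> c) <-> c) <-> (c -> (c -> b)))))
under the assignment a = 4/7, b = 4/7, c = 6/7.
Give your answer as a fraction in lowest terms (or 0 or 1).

~c = ~6/7 = 1/7
~c -> c = 1/7 -> 6/7 = 1
~(~c -> c) = ~1 = 0
b <-> c = 4/7 <-> 6/7 = 5/7
c -> b = 6/7 -> 4/7 = 5/7
(b <-> c) <-> (c -> b) = 5/7 <-> 5/7 = 1
c | c = 6/7 | 6/7 = 6/7
(c | c) | c = 6/7 | 6/7 = 6/7
~((c | c) | c) = ~6/7 = 1/7
((b <-> c) <-> (c -> b)) -> ~((c | c) | c) = 1 -> 1/7 = 1/7
~(~c -> c) | (((b <-> c) <-> (c -> b)) -> ~((c | c) | c)) = 0 | 1/7 = 1/7
c -> b = 6/7 -> 4/7 = 5/7
(c -> b) -> b = 5/7 -> 4/7 = 6/7
((c -> b) -> b) <-> a = 6/7 <-> 4/7 = 5/7
c <-> b = 6/7 <-> 4/7 = 5/7
a <-> b = 4/7 <-> 4/7 = 1
(c <-> b) <-> (a <-> b) = 5/7 <-> 1 = 5/7
(((c -> b) -> b) <-> a) -> ((c <-> b) <-> (a <-> b)) = 5/7 -> 5/7 = 1
c | a = 6/7 | 4/7 = 6/7
a | (c | a) = 4/7 | 6/7 = 6/7
c -> c = 6/7 -> 6/7 = 1
(c -> c) <-> c = 1 <-> 6/7 = 6/7
c -> b = 6/7 -> 4/7 = 5/7
c -> (c -> b) = 6/7 -> 5/7 = 6/7
((c -> c) <-> c) <-> (c -> (c -> b)) = 6/7 <-> 6/7 = 1
(a | (c | a)) | (((c -> c) <-> c) <-> (c -> (c -> b))) = 6/7 | 1 = 1
((((c -> b) -> b) <-> a) -> ((c <-> b) <-> (a <-> b))) | ((a | (c | a)) | (((c -> c) <-> c) <-> (c -> (c -> b)))) = 1 | 1 = 1
(~(~c -> c) | (((b <-> c) <-> (c -> b)) -> ~((c | c) | c))) <-> (((((c -> b) -> b) <-> a) -> ((c <-> b) <-> (a <-> b))) | ((a | (c | a)) | (((c -> c) <-> c) <-> (c -> (c -> b))))) = 1/7 <-> 1 = 1/7

1/7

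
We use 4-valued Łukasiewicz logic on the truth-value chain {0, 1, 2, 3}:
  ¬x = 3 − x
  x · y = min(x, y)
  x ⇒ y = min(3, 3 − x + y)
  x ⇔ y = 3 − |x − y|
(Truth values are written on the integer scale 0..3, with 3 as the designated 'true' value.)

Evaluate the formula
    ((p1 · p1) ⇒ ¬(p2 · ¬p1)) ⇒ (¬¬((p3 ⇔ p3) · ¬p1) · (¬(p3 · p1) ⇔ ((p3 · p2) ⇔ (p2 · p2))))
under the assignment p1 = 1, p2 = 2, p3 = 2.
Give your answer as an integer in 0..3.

2

p1 · p1 = 1 · 1 = 1
¬p1 = ¬1 = 2
p2 · ¬p1 = 2 · 2 = 2
¬(p2 · ¬p1) = ¬2 = 1
(p1 · p1) ⇒ ¬(p2 · ¬p1) = 1 ⇒ 1 = 3
p3 ⇔ p3 = 2 ⇔ 2 = 3
¬p1 = ¬1 = 2
(p3 ⇔ p3) · ¬p1 = 3 · 2 = 2
¬((p3 ⇔ p3) · ¬p1) = ¬2 = 1
¬¬((p3 ⇔ p3) · ¬p1) = ¬1 = 2
p3 · p1 = 2 · 1 = 1
¬(p3 · p1) = ¬1 = 2
p3 · p2 = 2 · 2 = 2
p2 · p2 = 2 · 2 = 2
(p3 · p2) ⇔ (p2 · p2) = 2 ⇔ 2 = 3
¬(p3 · p1) ⇔ ((p3 · p2) ⇔ (p2 · p2)) = 2 ⇔ 3 = 2
¬¬((p3 ⇔ p3) · ¬p1) · (¬(p3 · p1) ⇔ ((p3 · p2) ⇔ (p2 · p2))) = 2 · 2 = 2
((p1 · p1) ⇒ ¬(p2 · ¬p1)) ⇒ (¬¬((p3 ⇔ p3) · ¬p1) · (¬(p3 · p1) ⇔ ((p3 · p2) ⇔ (p2 · p2)))) = 3 ⇒ 2 = 2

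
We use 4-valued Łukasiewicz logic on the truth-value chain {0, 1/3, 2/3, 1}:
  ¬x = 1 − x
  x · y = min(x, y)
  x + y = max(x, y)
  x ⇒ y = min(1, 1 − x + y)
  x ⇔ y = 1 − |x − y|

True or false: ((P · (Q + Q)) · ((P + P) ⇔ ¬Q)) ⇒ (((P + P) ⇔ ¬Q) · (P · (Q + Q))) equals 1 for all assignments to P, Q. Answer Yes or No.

Yes

P = 0, Q = 0 ↦ 1
P = 0, Q = 1/3 ↦ 1
P = 0, Q = 2/3 ↦ 1
P = 0, Q = 1 ↦ 1
P = 1/3, Q = 0 ↦ 1
P = 1/3, Q = 1/3 ↦ 1
P = 1/3, Q = 2/3 ↦ 1
P = 1/3, Q = 1 ↦ 1
P = 2/3, Q = 0 ↦ 1
P = 2/3, Q = 1/3 ↦ 1
P = 2/3, Q = 2/3 ↦ 1
P = 2/3, Q = 1 ↦ 1
P = 1, Q = 0 ↦ 1
P = 1, Q = 1/3 ↦ 1
P = 1, Q = 2/3 ↦ 1
P = 1, Q = 1 ↦ 1
Every assignment gives a value ≥ 1.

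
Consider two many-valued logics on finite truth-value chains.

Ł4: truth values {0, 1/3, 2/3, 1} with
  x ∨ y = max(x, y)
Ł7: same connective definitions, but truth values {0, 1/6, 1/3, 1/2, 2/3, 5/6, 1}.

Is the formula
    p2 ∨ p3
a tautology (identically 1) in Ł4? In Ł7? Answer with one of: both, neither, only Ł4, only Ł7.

neither

In Ł4: at p2 = 0, p3 = 0 the value is 0 — not a tautology.
In Ł7: at p2 = 0, p3 = 0 the value is 0 — not a tautology.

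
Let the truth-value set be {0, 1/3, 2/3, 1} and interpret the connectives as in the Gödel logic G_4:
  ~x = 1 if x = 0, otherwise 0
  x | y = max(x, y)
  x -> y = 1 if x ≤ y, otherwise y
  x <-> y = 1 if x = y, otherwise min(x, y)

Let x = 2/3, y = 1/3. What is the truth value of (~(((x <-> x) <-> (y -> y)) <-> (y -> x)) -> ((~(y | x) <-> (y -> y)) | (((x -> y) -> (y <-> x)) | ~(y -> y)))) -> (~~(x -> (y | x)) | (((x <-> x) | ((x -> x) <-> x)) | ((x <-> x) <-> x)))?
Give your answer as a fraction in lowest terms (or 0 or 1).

x <-> x = 2/3 <-> 2/3 = 1
y -> y = 1/3 -> 1/3 = 1
(x <-> x) <-> (y -> y) = 1 <-> 1 = 1
y -> x = 1/3 -> 2/3 = 1
((x <-> x) <-> (y -> y)) <-> (y -> x) = 1 <-> 1 = 1
~(((x <-> x) <-> (y -> y)) <-> (y -> x)) = ~1 = 0
y | x = 1/3 | 2/3 = 2/3
~(y | x) = ~2/3 = 0
y -> y = 1/3 -> 1/3 = 1
~(y | x) <-> (y -> y) = 0 <-> 1 = 0
x -> y = 2/3 -> 1/3 = 1/3
y <-> x = 1/3 <-> 2/3 = 1/3
(x -> y) -> (y <-> x) = 1/3 -> 1/3 = 1
y -> y = 1/3 -> 1/3 = 1
~(y -> y) = ~1 = 0
((x -> y) -> (y <-> x)) | ~(y -> y) = 1 | 0 = 1
(~(y | x) <-> (y -> y)) | (((x -> y) -> (y <-> x)) | ~(y -> y)) = 0 | 1 = 1
~(((x <-> x) <-> (y -> y)) <-> (y -> x)) -> ((~(y | x) <-> (y -> y)) | (((x -> y) -> (y <-> x)) | ~(y -> y))) = 0 -> 1 = 1
y | x = 1/3 | 2/3 = 2/3
x -> (y | x) = 2/3 -> 2/3 = 1
~(x -> (y | x)) = ~1 = 0
~~(x -> (y | x)) = ~0 = 1
x <-> x = 2/3 <-> 2/3 = 1
x -> x = 2/3 -> 2/3 = 1
(x -> x) <-> x = 1 <-> 2/3 = 2/3
(x <-> x) | ((x -> x) <-> x) = 1 | 2/3 = 1
x <-> x = 2/3 <-> 2/3 = 1
(x <-> x) <-> x = 1 <-> 2/3 = 2/3
((x <-> x) | ((x -> x) <-> x)) | ((x <-> x) <-> x) = 1 | 2/3 = 1
~~(x -> (y | x)) | (((x <-> x) | ((x -> x) <-> x)) | ((x <-> x) <-> x)) = 1 | 1 = 1
(~(((x <-> x) <-> (y -> y)) <-> (y -> x)) -> ((~(y | x) <-> (y -> y)) | (((x -> y) -> (y <-> x)) | ~(y -> y)))) -> (~~(x -> (y | x)) | (((x <-> x) | ((x -> x) <-> x)) | ((x <-> x) <-> x))) = 1 -> 1 = 1

1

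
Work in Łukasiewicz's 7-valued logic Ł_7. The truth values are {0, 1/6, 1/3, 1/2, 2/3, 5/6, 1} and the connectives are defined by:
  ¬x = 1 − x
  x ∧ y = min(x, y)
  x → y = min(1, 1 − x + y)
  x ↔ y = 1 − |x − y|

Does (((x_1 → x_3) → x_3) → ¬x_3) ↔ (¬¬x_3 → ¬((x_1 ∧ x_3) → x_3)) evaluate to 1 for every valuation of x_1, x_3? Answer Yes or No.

Counterexample: take x_1 = 0, x_3 = 1/6.
x_1 → x_3 = 0 → 1/6 = 1
(x_1 → x_3) → x_3 = 1 → 1/6 = 1/6
¬x_3 = ¬1/6 = 5/6
((x_1 → x_3) → x_3) → ¬x_3 = 1/6 → 5/6 = 1
¬x_3 = ¬1/6 = 5/6
¬¬x_3 = ¬5/6 = 1/6
x_1 ∧ x_3 = 0 ∧ 1/6 = 0
(x_1 ∧ x_3) → x_3 = 0 → 1/6 = 1
¬((x_1 ∧ x_3) → x_3) = ¬1 = 0
¬¬x_3 → ¬((x_1 ∧ x_3) → x_3) = 1/6 → 0 = 5/6
(((x_1 → x_3) → x_3) → ¬x_3) ↔ (¬¬x_3 → ¬((x_1 ∧ x_3) → x_3)) = 1 ↔ 5/6 = 5/6
This gives 5/6 ≠ 1.

No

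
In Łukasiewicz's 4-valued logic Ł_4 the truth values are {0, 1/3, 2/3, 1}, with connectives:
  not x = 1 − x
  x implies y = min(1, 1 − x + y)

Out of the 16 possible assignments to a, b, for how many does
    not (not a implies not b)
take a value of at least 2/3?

a = 0, b = 0 ↦ 0  <
a = 0, b = 1/3 ↦ 1/3  <
a = 0, b = 2/3 ↦ 2/3  ≥
a = 0, b = 1 ↦ 1  ≥
a = 1/3, b = 0 ↦ 0  <
a = 1/3, b = 1/3 ↦ 0  <
a = 1/3, b = 2/3 ↦ 1/3  <
a = 1/3, b = 1 ↦ 2/3  ≥
a = 2/3, b = 0 ↦ 0  <
a = 2/3, b = 1/3 ↦ 0  <
a = 2/3, b = 2/3 ↦ 0  <
a = 2/3, b = 1 ↦ 1/3  <
a = 1, b = 0 ↦ 0  <
a = 1, b = 1/3 ↦ 0  <
a = 1, b = 2/3 ↦ 0  <
a = 1, b = 1 ↦ 0  <
So 3 of the 16 assignments meet the threshold.

3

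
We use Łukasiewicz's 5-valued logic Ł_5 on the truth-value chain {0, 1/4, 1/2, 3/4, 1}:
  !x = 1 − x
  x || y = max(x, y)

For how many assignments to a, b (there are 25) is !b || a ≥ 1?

value 1: 9 assignments (counts)
value 3/4: 7 assignments
value 1/2: 5 assignments
value 1/4: 3 assignments
value 0: 1 assignment
So 9 of the 25 assignments meet the threshold.

9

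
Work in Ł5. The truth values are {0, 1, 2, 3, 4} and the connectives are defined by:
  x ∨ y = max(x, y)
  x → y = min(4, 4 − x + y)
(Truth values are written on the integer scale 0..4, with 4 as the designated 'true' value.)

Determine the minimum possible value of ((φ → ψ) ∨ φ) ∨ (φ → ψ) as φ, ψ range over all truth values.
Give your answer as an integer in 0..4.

2

Take φ = 2, ψ = 0:
φ → ψ = 2 → 0 = 2
(φ → ψ) ∨ φ = 2 ∨ 2 = 2
φ → ψ = 2 → 0 = 2
((φ → ψ) ∨ φ) ∨ (φ → ψ) = 2 ∨ 2 = 2
No assignment yields a value below 2, so this is the minimum.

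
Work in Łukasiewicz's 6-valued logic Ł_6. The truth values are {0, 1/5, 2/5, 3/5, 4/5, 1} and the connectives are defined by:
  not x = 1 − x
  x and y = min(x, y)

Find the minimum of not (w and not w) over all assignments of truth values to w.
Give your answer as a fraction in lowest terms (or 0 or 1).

Take w = 2/5:
not w = not 2/5 = 3/5
w and not w = 2/5 and 3/5 = 2/5
not (w and not w) = not 2/5 = 3/5
No assignment yields a value below 3/5, so this is the minimum.

3/5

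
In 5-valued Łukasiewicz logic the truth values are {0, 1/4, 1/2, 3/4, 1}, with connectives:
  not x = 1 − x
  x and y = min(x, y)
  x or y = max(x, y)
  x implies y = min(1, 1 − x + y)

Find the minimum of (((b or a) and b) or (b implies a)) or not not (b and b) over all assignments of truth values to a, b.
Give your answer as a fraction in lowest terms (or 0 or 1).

1/2

Take a = 0, b = 1/2:
b or a = 1/2 or 0 = 1/2
(b or a) and b = 1/2 and 1/2 = 1/2
b implies a = 1/2 implies 0 = 1/2
((b or a) and b) or (b implies a) = 1/2 or 1/2 = 1/2
b and b = 1/2 and 1/2 = 1/2
not (b and b) = not 1/2 = 1/2
not not (b and b) = not 1/2 = 1/2
(((b or a) and b) or (b implies a)) or not not (b and b) = 1/2 or 1/2 = 1/2
No assignment yields a value below 1/2, so this is the minimum.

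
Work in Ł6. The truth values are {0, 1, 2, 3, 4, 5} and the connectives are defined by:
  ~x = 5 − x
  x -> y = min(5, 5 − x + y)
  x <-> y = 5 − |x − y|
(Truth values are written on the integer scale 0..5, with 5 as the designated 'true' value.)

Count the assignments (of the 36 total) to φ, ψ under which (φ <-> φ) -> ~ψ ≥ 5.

value 5: 6 assignments (counts)
value 4: 6 assignments
value 3: 6 assignments
value 2: 6 assignments
value 1: 6 assignments
value 0: 6 assignments
So 6 of the 36 assignments meet the threshold.

6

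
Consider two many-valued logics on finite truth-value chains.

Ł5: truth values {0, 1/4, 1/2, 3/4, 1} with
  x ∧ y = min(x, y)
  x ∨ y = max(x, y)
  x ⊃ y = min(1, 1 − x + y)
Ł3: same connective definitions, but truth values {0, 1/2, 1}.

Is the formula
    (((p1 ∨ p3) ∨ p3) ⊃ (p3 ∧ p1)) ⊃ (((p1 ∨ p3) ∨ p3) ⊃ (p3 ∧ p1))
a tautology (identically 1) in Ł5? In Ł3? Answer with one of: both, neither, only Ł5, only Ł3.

both

In Ł5: every assignment gives 1 — tautology.
In Ł3: every assignment gives 1 — tautology.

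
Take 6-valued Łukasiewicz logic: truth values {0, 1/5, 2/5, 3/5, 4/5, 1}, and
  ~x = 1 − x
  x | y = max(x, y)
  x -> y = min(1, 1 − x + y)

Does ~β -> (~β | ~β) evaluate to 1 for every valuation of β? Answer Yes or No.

β = 0 ↦ 1
β = 1/5 ↦ 1
β = 2/5 ↦ 1
β = 3/5 ↦ 1
β = 4/5 ↦ 1
β = 1 ↦ 1
Every assignment gives a value ≥ 1.

Yes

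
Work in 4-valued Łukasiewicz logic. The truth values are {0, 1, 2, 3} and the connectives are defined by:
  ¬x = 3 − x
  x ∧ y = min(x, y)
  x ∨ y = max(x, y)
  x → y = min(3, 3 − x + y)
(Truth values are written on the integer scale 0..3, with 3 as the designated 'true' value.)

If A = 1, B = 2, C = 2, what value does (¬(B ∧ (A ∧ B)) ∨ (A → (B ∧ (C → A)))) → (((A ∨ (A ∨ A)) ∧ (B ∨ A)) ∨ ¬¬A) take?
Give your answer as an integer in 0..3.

1

A ∧ B = 1 ∧ 2 = 1
B ∧ (A ∧ B) = 2 ∧ 1 = 1
¬(B ∧ (A ∧ B)) = ¬1 = 2
C → A = 2 → 1 = 2
B ∧ (C → A) = 2 ∧ 2 = 2
A → (B ∧ (C → A)) = 1 → 2 = 3
¬(B ∧ (A ∧ B)) ∨ (A → (B ∧ (C → A))) = 2 ∨ 3 = 3
A ∨ A = 1 ∨ 1 = 1
A ∨ (A ∨ A) = 1 ∨ 1 = 1
B ∨ A = 2 ∨ 1 = 2
(A ∨ (A ∨ A)) ∧ (B ∨ A) = 1 ∧ 2 = 1
¬A = ¬1 = 2
¬¬A = ¬2 = 1
((A ∨ (A ∨ A)) ∧ (B ∨ A)) ∨ ¬¬A = 1 ∨ 1 = 1
(¬(B ∧ (A ∧ B)) ∨ (A → (B ∧ (C → A)))) → (((A ∨ (A ∨ A)) ∧ (B ∨ A)) ∨ ¬¬A) = 3 → 1 = 1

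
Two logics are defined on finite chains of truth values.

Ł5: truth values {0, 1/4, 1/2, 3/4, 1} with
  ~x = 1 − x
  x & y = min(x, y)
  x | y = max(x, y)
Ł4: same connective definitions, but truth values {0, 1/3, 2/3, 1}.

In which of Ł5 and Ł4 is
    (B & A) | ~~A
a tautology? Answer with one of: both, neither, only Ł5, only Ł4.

In Ł5: at A = 0, B = 0 the value is 0 — not a tautology.
In Ł4: at A = 0, B = 0 the value is 0 — not a tautology.

neither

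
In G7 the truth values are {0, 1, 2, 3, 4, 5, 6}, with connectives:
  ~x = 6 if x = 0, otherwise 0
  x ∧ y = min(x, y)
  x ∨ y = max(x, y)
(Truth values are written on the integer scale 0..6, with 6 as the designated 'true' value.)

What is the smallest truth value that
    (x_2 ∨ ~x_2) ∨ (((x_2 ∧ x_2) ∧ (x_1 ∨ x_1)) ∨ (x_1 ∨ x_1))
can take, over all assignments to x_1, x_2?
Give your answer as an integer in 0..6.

Take x_1 = 0, x_2 = 1:
~x_2 = ~1 = 0
x_2 ∨ ~x_2 = 1 ∨ 0 = 1
x_2 ∧ x_2 = 1 ∧ 1 = 1
x_1 ∨ x_1 = 0 ∨ 0 = 0
(x_2 ∧ x_2) ∧ (x_1 ∨ x_1) = 1 ∧ 0 = 0
x_1 ∨ x_1 = 0 ∨ 0 = 0
((x_2 ∧ x_2) ∧ (x_1 ∨ x_1)) ∨ (x_1 ∨ x_1) = 0 ∨ 0 = 0
(x_2 ∨ ~x_2) ∨ (((x_2 ∧ x_2) ∧ (x_1 ∨ x_1)) ∨ (x_1 ∨ x_1)) = 1 ∨ 0 = 1
No assignment yields a value below 1, so this is the minimum.

1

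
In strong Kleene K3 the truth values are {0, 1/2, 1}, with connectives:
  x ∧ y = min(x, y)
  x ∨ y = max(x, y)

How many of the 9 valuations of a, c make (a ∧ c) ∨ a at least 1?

a = 0, c = 0 ↦ 0  <
a = 0, c = 1/2 ↦ 0  <
a = 0, c = 1 ↦ 0  <
a = 1/2, c = 0 ↦ 1/2  <
a = 1/2, c = 1/2 ↦ 1/2  <
a = 1/2, c = 1 ↦ 1/2  <
a = 1, c = 0 ↦ 1  ≥
a = 1, c = 1/2 ↦ 1  ≥
a = 1, c = 1 ↦ 1  ≥
So 3 of the 9 assignments meet the threshold.

3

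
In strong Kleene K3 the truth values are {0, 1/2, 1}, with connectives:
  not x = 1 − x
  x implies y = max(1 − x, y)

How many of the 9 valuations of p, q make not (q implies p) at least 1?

p = 0, q = 0 ↦ 0  <
p = 0, q = 1/2 ↦ 1/2  <
p = 0, q = 1 ↦ 1  ≥
p = 1/2, q = 0 ↦ 0  <
p = 1/2, q = 1/2 ↦ 1/2  <
p = 1/2, q = 1 ↦ 1/2  <
p = 1, q = 0 ↦ 0  <
p = 1, q = 1/2 ↦ 0  <
p = 1, q = 1 ↦ 0  <
So 1 of the 9 assignments meets the threshold.

1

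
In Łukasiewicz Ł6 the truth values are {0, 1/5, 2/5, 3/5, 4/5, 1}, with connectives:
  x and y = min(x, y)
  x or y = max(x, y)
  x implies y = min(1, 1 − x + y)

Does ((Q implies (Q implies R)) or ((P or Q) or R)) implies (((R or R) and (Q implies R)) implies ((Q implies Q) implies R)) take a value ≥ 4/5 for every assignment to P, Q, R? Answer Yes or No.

Yes

At P = 1/5, Q = 4/5, R = 2/5, for instance:
Q implies R = 4/5 implies 2/5 = 3/5
Q implies (Q implies R) = 4/5 implies 3/5 = 4/5
P or Q = 1/5 or 4/5 = 4/5
(P or Q) or R = 4/5 or 2/5 = 4/5
(Q implies (Q implies R)) or ((P or Q) or R) = 4/5 or 4/5 = 4/5
R or R = 2/5 or 2/5 = 2/5
Q implies R = 4/5 implies 2/5 = 3/5
(R or R) and (Q implies R) = 2/5 and 3/5 = 2/5
Q implies Q = 4/5 implies 4/5 = 1
(Q implies Q) implies R = 1 implies 2/5 = 2/5
((R or R) and (Q implies R)) implies ((Q implies Q) implies R) = 2/5 implies 2/5 = 1
((Q implies (Q implies R)) or ((P or Q) or R)) implies (((R or R) and (Q implies R)) implies ((Q implies Q) implies R)) = 4/5 implies 1 = 1
and checking the remaining 215 assignments likewise gives ≥ 4/5 in every case.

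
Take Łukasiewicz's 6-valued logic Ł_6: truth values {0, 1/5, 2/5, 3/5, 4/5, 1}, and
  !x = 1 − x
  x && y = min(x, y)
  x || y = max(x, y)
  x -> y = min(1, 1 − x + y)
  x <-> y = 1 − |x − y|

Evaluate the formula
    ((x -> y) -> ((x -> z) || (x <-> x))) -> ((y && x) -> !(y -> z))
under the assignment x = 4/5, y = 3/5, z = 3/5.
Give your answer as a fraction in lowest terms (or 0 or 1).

x -> y = 4/5 -> 3/5 = 4/5
x -> z = 4/5 -> 3/5 = 4/5
x <-> x = 4/5 <-> 4/5 = 1
(x -> z) || (x <-> x) = 4/5 || 1 = 1
(x -> y) -> ((x -> z) || (x <-> x)) = 4/5 -> 1 = 1
y && x = 3/5 && 4/5 = 3/5
y -> z = 3/5 -> 3/5 = 1
!(y -> z) = !1 = 0
(y && x) -> !(y -> z) = 3/5 -> 0 = 2/5
((x -> y) -> ((x -> z) || (x <-> x))) -> ((y && x) -> !(y -> z)) = 1 -> 2/5 = 2/5

2/5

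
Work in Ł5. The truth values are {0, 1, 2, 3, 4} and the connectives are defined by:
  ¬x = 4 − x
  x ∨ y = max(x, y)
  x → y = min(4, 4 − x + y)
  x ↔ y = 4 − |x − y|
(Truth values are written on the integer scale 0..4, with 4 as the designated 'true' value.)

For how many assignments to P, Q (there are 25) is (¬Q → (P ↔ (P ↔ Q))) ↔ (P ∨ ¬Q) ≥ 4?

value 4: 4 assignments (counts)
value 3: 7 assignments
value 2: 8 assignments
value 1: 3 assignments
value 0: 3 assignments
So 4 of the 25 assignments meet the threshold.

4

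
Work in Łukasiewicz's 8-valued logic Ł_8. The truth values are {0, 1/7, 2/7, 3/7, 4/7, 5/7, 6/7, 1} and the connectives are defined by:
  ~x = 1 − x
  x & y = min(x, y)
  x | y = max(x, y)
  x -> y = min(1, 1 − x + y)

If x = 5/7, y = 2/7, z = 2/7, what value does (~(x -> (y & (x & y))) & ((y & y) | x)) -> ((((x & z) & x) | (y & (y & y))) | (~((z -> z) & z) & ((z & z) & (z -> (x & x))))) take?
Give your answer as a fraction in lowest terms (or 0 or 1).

6/7

x & y = 5/7 & 2/7 = 2/7
y & (x & y) = 2/7 & 2/7 = 2/7
x -> (y & (x & y)) = 5/7 -> 2/7 = 4/7
~(x -> (y & (x & y))) = ~4/7 = 3/7
y & y = 2/7 & 2/7 = 2/7
(y & y) | x = 2/7 | 5/7 = 5/7
~(x -> (y & (x & y))) & ((y & y) | x) = 3/7 & 5/7 = 3/7
x & z = 5/7 & 2/7 = 2/7
(x & z) & x = 2/7 & 5/7 = 2/7
y & y = 2/7 & 2/7 = 2/7
y & (y & y) = 2/7 & 2/7 = 2/7
((x & z) & x) | (y & (y & y)) = 2/7 | 2/7 = 2/7
z -> z = 2/7 -> 2/7 = 1
(z -> z) & z = 1 & 2/7 = 2/7
~((z -> z) & z) = ~2/7 = 5/7
z & z = 2/7 & 2/7 = 2/7
x & x = 5/7 & 5/7 = 5/7
z -> (x & x) = 2/7 -> 5/7 = 1
(z & z) & (z -> (x & x)) = 2/7 & 1 = 2/7
~((z -> z) & z) & ((z & z) & (z -> (x & x))) = 5/7 & 2/7 = 2/7
(((x & z) & x) | (y & (y & y))) | (~((z -> z) & z) & ((z & z) & (z -> (x & x)))) = 2/7 | 2/7 = 2/7
(~(x -> (y & (x & y))) & ((y & y) | x)) -> ((((x & z) & x) | (y & (y & y))) | (~((z -> z) & z) & ((z & z) & (z -> (x & x))))) = 3/7 -> 2/7 = 6/7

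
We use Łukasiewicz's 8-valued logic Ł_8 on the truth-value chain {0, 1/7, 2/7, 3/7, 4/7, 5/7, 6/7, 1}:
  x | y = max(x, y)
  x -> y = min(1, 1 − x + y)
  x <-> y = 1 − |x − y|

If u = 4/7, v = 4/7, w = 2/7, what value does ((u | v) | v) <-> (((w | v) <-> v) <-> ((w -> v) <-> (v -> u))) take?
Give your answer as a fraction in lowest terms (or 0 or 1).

u | v = 4/7 | 4/7 = 4/7
(u | v) | v = 4/7 | 4/7 = 4/7
w | v = 2/7 | 4/7 = 4/7
(w | v) <-> v = 4/7 <-> 4/7 = 1
w -> v = 2/7 -> 4/7 = 1
v -> u = 4/7 -> 4/7 = 1
(w -> v) <-> (v -> u) = 1 <-> 1 = 1
((w | v) <-> v) <-> ((w -> v) <-> (v -> u)) = 1 <-> 1 = 1
((u | v) | v) <-> (((w | v) <-> v) <-> ((w -> v) <-> (v -> u))) = 4/7 <-> 1 = 4/7

4/7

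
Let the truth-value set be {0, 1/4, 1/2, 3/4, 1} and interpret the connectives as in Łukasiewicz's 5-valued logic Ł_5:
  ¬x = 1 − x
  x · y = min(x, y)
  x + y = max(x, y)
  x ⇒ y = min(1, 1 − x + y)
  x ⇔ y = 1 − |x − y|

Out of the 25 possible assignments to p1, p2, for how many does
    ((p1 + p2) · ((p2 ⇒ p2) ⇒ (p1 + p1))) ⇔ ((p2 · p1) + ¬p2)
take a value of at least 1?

value 1: 11 assignments (counts)
value 3/4: 7 assignments
value 1/2: 4 assignments
value 1/4: 2 assignments
value 0: 1 assignment
So 11 of the 25 assignments meet the threshold.

11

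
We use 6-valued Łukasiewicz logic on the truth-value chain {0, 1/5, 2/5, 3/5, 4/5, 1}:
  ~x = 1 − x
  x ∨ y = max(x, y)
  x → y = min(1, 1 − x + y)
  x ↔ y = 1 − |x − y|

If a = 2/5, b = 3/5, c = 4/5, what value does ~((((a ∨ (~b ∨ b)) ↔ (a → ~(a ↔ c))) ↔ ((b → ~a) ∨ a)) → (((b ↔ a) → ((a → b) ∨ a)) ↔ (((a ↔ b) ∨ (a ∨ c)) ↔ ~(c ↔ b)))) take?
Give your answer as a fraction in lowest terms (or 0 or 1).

~b = ~3/5 = 2/5
~b ∨ b = 2/5 ∨ 3/5 = 3/5
a ∨ (~b ∨ b) = 2/5 ∨ 3/5 = 3/5
a ↔ c = 2/5 ↔ 4/5 = 3/5
~(a ↔ c) = ~3/5 = 2/5
a → ~(a ↔ c) = 2/5 → 2/5 = 1
(a ∨ (~b ∨ b)) ↔ (a → ~(a ↔ c)) = 3/5 ↔ 1 = 3/5
~a = ~2/5 = 3/5
b → ~a = 3/5 → 3/5 = 1
(b → ~a) ∨ a = 1 ∨ 2/5 = 1
((a ∨ (~b ∨ b)) ↔ (a → ~(a ↔ c))) ↔ ((b → ~a) ∨ a) = 3/5 ↔ 1 = 3/5
b ↔ a = 3/5 ↔ 2/5 = 4/5
a → b = 2/5 → 3/5 = 1
(a → b) ∨ a = 1 ∨ 2/5 = 1
(b ↔ a) → ((a → b) ∨ a) = 4/5 → 1 = 1
a ↔ b = 2/5 ↔ 3/5 = 4/5
a ∨ c = 2/5 ∨ 4/5 = 4/5
(a ↔ b) ∨ (a ∨ c) = 4/5 ∨ 4/5 = 4/5
c ↔ b = 4/5 ↔ 3/5 = 4/5
~(c ↔ b) = ~4/5 = 1/5
((a ↔ b) ∨ (a ∨ c)) ↔ ~(c ↔ b) = 4/5 ↔ 1/5 = 2/5
((b ↔ a) → ((a → b) ∨ a)) ↔ (((a ↔ b) ∨ (a ∨ c)) ↔ ~(c ↔ b)) = 1 ↔ 2/5 = 2/5
(((a ∨ (~b ∨ b)) ↔ (a → ~(a ↔ c))) ↔ ((b → ~a) ∨ a)) → (((b ↔ a) → ((a → b) ∨ a)) ↔ (((a ↔ b) ∨ (a ∨ c)) ↔ ~(c ↔ b))) = 3/5 → 2/5 = 4/5
~((((a ∨ (~b ∨ b)) ↔ (a → ~(a ↔ c))) ↔ ((b → ~a) ∨ a)) → (((b ↔ a) → ((a → b) ∨ a)) ↔ (((a ↔ b) ∨ (a ∨ c)) ↔ ~(c ↔ b)))) = ~4/5 = 1/5

1/5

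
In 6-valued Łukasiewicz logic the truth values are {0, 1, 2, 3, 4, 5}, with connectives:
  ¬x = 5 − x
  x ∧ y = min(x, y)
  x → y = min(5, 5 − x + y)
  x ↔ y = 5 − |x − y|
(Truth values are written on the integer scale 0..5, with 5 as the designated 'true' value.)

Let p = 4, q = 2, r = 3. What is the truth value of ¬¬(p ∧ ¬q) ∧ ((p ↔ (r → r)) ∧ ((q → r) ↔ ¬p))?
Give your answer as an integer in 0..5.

¬q = ¬2 = 3
p ∧ ¬q = 4 ∧ 3 = 3
¬(p ∧ ¬q) = ¬3 = 2
¬¬(p ∧ ¬q) = ¬2 = 3
r → r = 3 → 3 = 5
p ↔ (r → r) = 4 ↔ 5 = 4
q → r = 2 → 3 = 5
¬p = ¬4 = 1
(q → r) ↔ ¬p = 5 ↔ 1 = 1
(p ↔ (r → r)) ∧ ((q → r) ↔ ¬p) = 4 ∧ 1 = 1
¬¬(p ∧ ¬q) ∧ ((p ↔ (r → r)) ∧ ((q → r) ↔ ¬p)) = 3 ∧ 1 = 1

1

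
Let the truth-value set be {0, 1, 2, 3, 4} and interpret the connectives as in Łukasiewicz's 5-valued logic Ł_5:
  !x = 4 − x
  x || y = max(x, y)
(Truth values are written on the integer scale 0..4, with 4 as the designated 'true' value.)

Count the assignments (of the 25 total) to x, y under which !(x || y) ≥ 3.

value 4: 1 assignment (counts)
value 3: 3 assignments (counts)
value 2: 5 assignments
value 1: 7 assignments
value 0: 9 assignments
So 4 of the 25 assignments meet the threshold.

4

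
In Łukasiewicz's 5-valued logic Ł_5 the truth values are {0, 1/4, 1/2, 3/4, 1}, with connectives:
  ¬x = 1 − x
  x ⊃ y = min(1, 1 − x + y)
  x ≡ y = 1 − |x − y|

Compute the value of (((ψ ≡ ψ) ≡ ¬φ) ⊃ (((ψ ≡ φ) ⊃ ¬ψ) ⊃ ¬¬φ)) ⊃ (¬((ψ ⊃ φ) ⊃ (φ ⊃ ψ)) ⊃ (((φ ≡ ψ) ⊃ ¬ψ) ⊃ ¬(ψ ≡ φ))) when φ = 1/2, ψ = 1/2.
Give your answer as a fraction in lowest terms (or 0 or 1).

1

ψ ≡ ψ = 1/2 ≡ 1/2 = 1
¬φ = ¬1/2 = 1/2
(ψ ≡ ψ) ≡ ¬φ = 1 ≡ 1/2 = 1/2
ψ ≡ φ = 1/2 ≡ 1/2 = 1
¬ψ = ¬1/2 = 1/2
(ψ ≡ φ) ⊃ ¬ψ = 1 ⊃ 1/2 = 1/2
¬φ = ¬1/2 = 1/2
¬¬φ = ¬1/2 = 1/2
((ψ ≡ φ) ⊃ ¬ψ) ⊃ ¬¬φ = 1/2 ⊃ 1/2 = 1
((ψ ≡ ψ) ≡ ¬φ) ⊃ (((ψ ≡ φ) ⊃ ¬ψ) ⊃ ¬¬φ) = 1/2 ⊃ 1 = 1
ψ ⊃ φ = 1/2 ⊃ 1/2 = 1
φ ⊃ ψ = 1/2 ⊃ 1/2 = 1
(ψ ⊃ φ) ⊃ (φ ⊃ ψ) = 1 ⊃ 1 = 1
¬((ψ ⊃ φ) ⊃ (φ ⊃ ψ)) = ¬1 = 0
φ ≡ ψ = 1/2 ≡ 1/2 = 1
¬ψ = ¬1/2 = 1/2
(φ ≡ ψ) ⊃ ¬ψ = 1 ⊃ 1/2 = 1/2
ψ ≡ φ = 1/2 ≡ 1/2 = 1
¬(ψ ≡ φ) = ¬1 = 0
((φ ≡ ψ) ⊃ ¬ψ) ⊃ ¬(ψ ≡ φ) = 1/2 ⊃ 0 = 1/2
¬((ψ ⊃ φ) ⊃ (φ ⊃ ψ)) ⊃ (((φ ≡ ψ) ⊃ ¬ψ) ⊃ ¬(ψ ≡ φ)) = 0 ⊃ 1/2 = 1
(((ψ ≡ ψ) ≡ ¬φ) ⊃ (((ψ ≡ φ) ⊃ ¬ψ) ⊃ ¬¬φ)) ⊃ (¬((ψ ⊃ φ) ⊃ (φ ⊃ ψ)) ⊃ (((φ ≡ ψ) ⊃ ¬ψ) ⊃ ¬(ψ ≡ φ))) = 1 ⊃ 1 = 1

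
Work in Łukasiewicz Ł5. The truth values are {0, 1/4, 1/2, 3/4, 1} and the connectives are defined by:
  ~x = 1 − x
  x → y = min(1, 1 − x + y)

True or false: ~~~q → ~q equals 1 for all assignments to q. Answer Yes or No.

q = 0 ↦ 1
q = 1/4 ↦ 1
q = 1/2 ↦ 1
q = 3/4 ↦ 1
q = 1 ↦ 1
Every assignment gives a value ≥ 1.

Yes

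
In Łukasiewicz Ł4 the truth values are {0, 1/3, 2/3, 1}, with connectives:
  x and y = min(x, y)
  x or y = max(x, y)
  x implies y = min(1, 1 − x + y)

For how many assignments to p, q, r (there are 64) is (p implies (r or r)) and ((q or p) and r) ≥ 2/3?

24

value 1: 7 assignments (counts)
value 2/3: 17 assignments (counts)
value 1/3: 21 assignments
value 0: 19 assignments
So 24 of the 64 assignments meet the threshold.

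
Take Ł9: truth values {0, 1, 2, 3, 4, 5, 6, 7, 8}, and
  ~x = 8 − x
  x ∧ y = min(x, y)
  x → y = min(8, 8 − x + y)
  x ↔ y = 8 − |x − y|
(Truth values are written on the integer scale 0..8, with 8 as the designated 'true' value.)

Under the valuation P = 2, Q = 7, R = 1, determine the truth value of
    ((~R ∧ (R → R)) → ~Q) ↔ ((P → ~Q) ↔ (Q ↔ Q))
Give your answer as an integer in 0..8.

3

~R = ~1 = 7
R → R = 1 → 1 = 8
~R ∧ (R → R) = 7 ∧ 8 = 7
~Q = ~7 = 1
(~R ∧ (R → R)) → ~Q = 7 → 1 = 2
~Q = ~7 = 1
P → ~Q = 2 → 1 = 7
Q ↔ Q = 7 ↔ 7 = 8
(P → ~Q) ↔ (Q ↔ Q) = 7 ↔ 8 = 7
((~R ∧ (R → R)) → ~Q) ↔ ((P → ~Q) ↔ (Q ↔ Q)) = 2 ↔ 7 = 3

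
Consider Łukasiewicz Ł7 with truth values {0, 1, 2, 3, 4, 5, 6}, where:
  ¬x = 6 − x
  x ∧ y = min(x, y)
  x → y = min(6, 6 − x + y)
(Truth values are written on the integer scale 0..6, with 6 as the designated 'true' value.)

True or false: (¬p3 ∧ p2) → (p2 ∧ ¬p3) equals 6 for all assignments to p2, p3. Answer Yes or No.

Yes

At p2 = 0, p3 = 3, for instance:
¬p3 = ¬3 = 3
¬p3 ∧ p2 = 3 ∧ 0 = 0
p2 ∧ ¬p3 = 0 ∧ 3 = 0
(¬p3 ∧ p2) → (p2 ∧ ¬p3) = 0 → 0 = 6
and checking the remaining 48 assignments likewise gives ≥ 6 in every case.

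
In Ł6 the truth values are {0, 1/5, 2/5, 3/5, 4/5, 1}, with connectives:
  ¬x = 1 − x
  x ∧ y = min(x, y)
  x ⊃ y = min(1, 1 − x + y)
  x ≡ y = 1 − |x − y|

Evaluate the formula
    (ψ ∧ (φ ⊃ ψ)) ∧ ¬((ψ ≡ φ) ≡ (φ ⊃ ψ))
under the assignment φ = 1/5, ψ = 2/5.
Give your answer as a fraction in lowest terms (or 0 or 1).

1/5

φ ⊃ ψ = 1/5 ⊃ 2/5 = 1
ψ ∧ (φ ⊃ ψ) = 2/5 ∧ 1 = 2/5
ψ ≡ φ = 2/5 ≡ 1/5 = 4/5
φ ⊃ ψ = 1/5 ⊃ 2/5 = 1
(ψ ≡ φ) ≡ (φ ⊃ ψ) = 4/5 ≡ 1 = 4/5
¬((ψ ≡ φ) ≡ (φ ⊃ ψ)) = ¬4/5 = 1/5
(ψ ∧ (φ ⊃ ψ)) ∧ ¬((ψ ≡ φ) ≡ (φ ⊃ ψ)) = 2/5 ∧ 1/5 = 1/5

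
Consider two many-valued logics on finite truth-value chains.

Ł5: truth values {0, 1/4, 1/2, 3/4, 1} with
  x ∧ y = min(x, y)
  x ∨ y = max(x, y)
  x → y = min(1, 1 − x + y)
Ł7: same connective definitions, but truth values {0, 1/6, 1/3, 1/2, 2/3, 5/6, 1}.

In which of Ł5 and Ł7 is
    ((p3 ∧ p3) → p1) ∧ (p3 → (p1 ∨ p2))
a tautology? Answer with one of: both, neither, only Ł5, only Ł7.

neither

In Ł5: at p1 = 0, p2 = 0, p3 = 1/4 the value is 3/4 — not a tautology.
In Ł7: at p1 = 0, p2 = 0, p3 = 1/6 the value is 5/6 — not a tautology.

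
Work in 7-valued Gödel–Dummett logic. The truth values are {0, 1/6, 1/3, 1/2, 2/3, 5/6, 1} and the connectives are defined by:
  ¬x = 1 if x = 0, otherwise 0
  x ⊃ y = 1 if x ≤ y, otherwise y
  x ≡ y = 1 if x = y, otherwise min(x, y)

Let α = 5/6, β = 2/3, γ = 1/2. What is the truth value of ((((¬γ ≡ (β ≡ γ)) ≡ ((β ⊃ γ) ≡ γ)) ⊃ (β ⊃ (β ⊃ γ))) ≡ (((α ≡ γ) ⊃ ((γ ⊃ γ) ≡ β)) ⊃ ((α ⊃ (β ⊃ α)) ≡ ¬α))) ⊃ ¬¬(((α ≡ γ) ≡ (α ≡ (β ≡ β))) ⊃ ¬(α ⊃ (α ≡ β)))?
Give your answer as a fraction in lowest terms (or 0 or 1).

¬γ = ¬1/2 = 0
β ≡ γ = 2/3 ≡ 1/2 = 1/2
¬γ ≡ (β ≡ γ) = 0 ≡ 1/2 = 0
β ⊃ γ = 2/3 ⊃ 1/2 = 1/2
(β ⊃ γ) ≡ γ = 1/2 ≡ 1/2 = 1
(¬γ ≡ (β ≡ γ)) ≡ ((β ⊃ γ) ≡ γ) = 0 ≡ 1 = 0
β ⊃ γ = 2/3 ⊃ 1/2 = 1/2
β ⊃ (β ⊃ γ) = 2/3 ⊃ 1/2 = 1/2
((¬γ ≡ (β ≡ γ)) ≡ ((β ⊃ γ) ≡ γ)) ⊃ (β ⊃ (β ⊃ γ)) = 0 ⊃ 1/2 = 1
α ≡ γ = 5/6 ≡ 1/2 = 1/2
γ ⊃ γ = 1/2 ⊃ 1/2 = 1
(γ ⊃ γ) ≡ β = 1 ≡ 2/3 = 2/3
(α ≡ γ) ⊃ ((γ ⊃ γ) ≡ β) = 1/2 ⊃ 2/3 = 1
β ⊃ α = 2/3 ⊃ 5/6 = 1
α ⊃ (β ⊃ α) = 5/6 ⊃ 1 = 1
¬α = ¬5/6 = 0
(α ⊃ (β ⊃ α)) ≡ ¬α = 1 ≡ 0 = 0
((α ≡ γ) ⊃ ((γ ⊃ γ) ≡ β)) ⊃ ((α ⊃ (β ⊃ α)) ≡ ¬α) = 1 ⊃ 0 = 0
(((¬γ ≡ (β ≡ γ)) ≡ ((β ⊃ γ) ≡ γ)) ⊃ (β ⊃ (β ⊃ γ))) ≡ (((α ≡ γ) ⊃ ((γ ⊃ γ) ≡ β)) ⊃ ((α ⊃ (β ⊃ α)) ≡ ¬α)) = 1 ≡ 0 = 0
α ≡ γ = 5/6 ≡ 1/2 = 1/2
β ≡ β = 2/3 ≡ 2/3 = 1
α ≡ (β ≡ β) = 5/6 ≡ 1 = 5/6
(α ≡ γ) ≡ (α ≡ (β ≡ β)) = 1/2 ≡ 5/6 = 1/2
α ≡ β = 5/6 ≡ 2/3 = 2/3
α ⊃ (α ≡ β) = 5/6 ⊃ 2/3 = 2/3
¬(α ⊃ (α ≡ β)) = ¬2/3 = 0
((α ≡ γ) ≡ (α ≡ (β ≡ β))) ⊃ ¬(α ⊃ (α ≡ β)) = 1/2 ⊃ 0 = 0
¬(((α ≡ γ) ≡ (α ≡ (β ≡ β))) ⊃ ¬(α ⊃ (α ≡ β))) = ¬0 = 1
¬¬(((α ≡ γ) ≡ (α ≡ (β ≡ β))) ⊃ ¬(α ⊃ (α ≡ β))) = ¬1 = 0
((((¬γ ≡ (β ≡ γ)) ≡ ((β ⊃ γ) ≡ γ)) ⊃ (β ⊃ (β ⊃ γ))) ≡ (((α ≡ γ) ⊃ ((γ ⊃ γ) ≡ β)) ⊃ ((α ⊃ (β ⊃ α)) ≡ ¬α))) ⊃ ¬¬(((α ≡ γ) ≡ (α ≡ (β ≡ β))) ⊃ ¬(α ⊃ (α ≡ β))) = 0 ⊃ 0 = 1

1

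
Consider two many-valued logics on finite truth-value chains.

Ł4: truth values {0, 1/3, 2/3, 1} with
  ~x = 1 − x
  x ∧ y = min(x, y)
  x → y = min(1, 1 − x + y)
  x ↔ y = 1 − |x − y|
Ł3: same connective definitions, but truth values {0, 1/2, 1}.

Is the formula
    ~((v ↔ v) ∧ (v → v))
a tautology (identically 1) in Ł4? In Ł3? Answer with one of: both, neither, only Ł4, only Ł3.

In Ł4: at v = 0 the value is 0 — not a tautology.
In Ł3: at v = 0 the value is 0 — not a tautology.

neither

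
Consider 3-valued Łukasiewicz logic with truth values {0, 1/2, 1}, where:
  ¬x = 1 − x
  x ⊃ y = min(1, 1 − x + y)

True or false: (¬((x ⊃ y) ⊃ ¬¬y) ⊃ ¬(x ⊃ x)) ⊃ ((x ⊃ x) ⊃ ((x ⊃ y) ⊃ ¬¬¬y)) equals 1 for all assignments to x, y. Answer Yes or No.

No

Counterexample: take x = 0, y = 1.
x ⊃ y = 0 ⊃ 1 = 1
¬y = ¬1 = 0
¬¬y = ¬0 = 1
(x ⊃ y) ⊃ ¬¬y = 1 ⊃ 1 = 1
¬((x ⊃ y) ⊃ ¬¬y) = ¬1 = 0
x ⊃ x = 0 ⊃ 0 = 1
¬(x ⊃ x) = ¬1 = 0
¬((x ⊃ y) ⊃ ¬¬y) ⊃ ¬(x ⊃ x) = 0 ⊃ 0 = 1
x ⊃ x = 0 ⊃ 0 = 1
x ⊃ y = 0 ⊃ 1 = 1
¬y = ¬1 = 0
¬¬y = ¬0 = 1
¬¬¬y = ¬1 = 0
(x ⊃ y) ⊃ ¬¬¬y = 1 ⊃ 0 = 0
(x ⊃ x) ⊃ ((x ⊃ y) ⊃ ¬¬¬y) = 1 ⊃ 0 = 0
(¬((x ⊃ y) ⊃ ¬¬y) ⊃ ¬(x ⊃ x)) ⊃ ((x ⊃ x) ⊃ ((x ⊃ y) ⊃ ¬¬¬y)) = 1 ⊃ 0 = 0
This gives 0 ≠ 1.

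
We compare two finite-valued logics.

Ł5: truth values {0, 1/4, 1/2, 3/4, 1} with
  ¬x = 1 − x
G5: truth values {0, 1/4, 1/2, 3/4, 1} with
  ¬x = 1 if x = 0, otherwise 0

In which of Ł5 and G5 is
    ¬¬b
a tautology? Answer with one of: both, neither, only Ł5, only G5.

neither

In Ł5: at b = 0 the value is 0 — not a tautology.
In G5: at b = 0 the value is 0 — not a tautology.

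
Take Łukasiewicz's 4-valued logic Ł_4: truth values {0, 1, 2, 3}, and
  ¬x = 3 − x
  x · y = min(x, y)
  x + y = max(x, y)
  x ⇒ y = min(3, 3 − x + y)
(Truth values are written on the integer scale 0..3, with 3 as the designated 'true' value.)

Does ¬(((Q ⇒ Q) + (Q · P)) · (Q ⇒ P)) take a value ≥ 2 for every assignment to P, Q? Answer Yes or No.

Counterexample: take P = 0, Q = 0.
Q ⇒ Q = 0 ⇒ 0 = 3
Q · P = 0 · 0 = 0
(Q ⇒ Q) + (Q · P) = 3 + 0 = 3
Q ⇒ P = 0 ⇒ 0 = 3
((Q ⇒ Q) + (Q · P)) · (Q ⇒ P) = 3 · 3 = 3
¬(((Q ⇒ Q) + (Q · P)) · (Q ⇒ P)) = ¬3 = 0
This gives 0, which is below 2.

No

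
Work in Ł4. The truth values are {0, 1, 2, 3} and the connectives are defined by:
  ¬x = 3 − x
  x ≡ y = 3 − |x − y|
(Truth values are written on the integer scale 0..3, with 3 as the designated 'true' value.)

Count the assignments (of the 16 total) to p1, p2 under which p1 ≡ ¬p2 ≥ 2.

10

p1 = 0, p2 = 0 ↦ 0  <
p1 = 0, p2 = 1 ↦ 1  <
p1 = 0, p2 = 2 ↦ 2  ≥
p1 = 0, p2 = 3 ↦ 3  ≥
p1 = 1, p2 = 0 ↦ 1  <
p1 = 1, p2 = 1 ↦ 2  ≥
p1 = 1, p2 = 2 ↦ 3  ≥
p1 = 1, p2 = 3 ↦ 2  ≥
p1 = 2, p2 = 0 ↦ 2  ≥
p1 = 2, p2 = 1 ↦ 3  ≥
p1 = 2, p2 = 2 ↦ 2  ≥
p1 = 2, p2 = 3 ↦ 1  <
p1 = 3, p2 = 0 ↦ 3  ≥
p1 = 3, p2 = 1 ↦ 2  ≥
p1 = 3, p2 = 2 ↦ 1  <
p1 = 3, p2 = 3 ↦ 0  <
So 10 of the 16 assignments meet the threshold.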